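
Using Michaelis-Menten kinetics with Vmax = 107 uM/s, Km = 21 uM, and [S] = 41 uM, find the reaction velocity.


v = Vmax * [S] / (Km + [S])
v = 107 * 41 / (21 + 41)
v = 70.7581 uM/s

70.7581 uM/s


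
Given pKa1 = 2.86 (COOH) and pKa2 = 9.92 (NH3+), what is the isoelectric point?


pI = (pKa1 + pKa2) / 2
pI = (2.86 + 9.92) / 2
pI = 6.39

6.39


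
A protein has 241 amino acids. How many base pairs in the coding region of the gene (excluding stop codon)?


Each amino acid = 1 codon = 3 bp
bp = 241 * 3 = 723 bp

723 bp


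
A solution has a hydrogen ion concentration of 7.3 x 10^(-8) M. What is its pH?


pH = -log10([H+])
pH = -log10(7.3 x 10^(-8))
pH = 7.1367

7.1367


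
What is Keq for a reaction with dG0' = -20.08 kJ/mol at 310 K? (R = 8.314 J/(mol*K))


Keq = exp(-dG0 * 1000 / (R * T))
Keq = exp(-(-20.08) * 1000 / (8.314 * 310))
Keq = 2418.6826

2418.6826


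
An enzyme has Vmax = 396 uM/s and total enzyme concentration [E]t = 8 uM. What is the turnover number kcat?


kcat = Vmax / [E]t
kcat = 396 / 8
kcat = 49.5 s^-1

49.5 s^-1


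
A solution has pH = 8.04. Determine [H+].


[H+] = 10^(-pH)
[H+] = 10^(-8.04)
[H+] = 9.120e-09 M

9.120e-09 M


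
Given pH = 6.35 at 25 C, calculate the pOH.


pOH = 14 - pH
pOH = 14 - 6.35
pOH = 7.65

7.65


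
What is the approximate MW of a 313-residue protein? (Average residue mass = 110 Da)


MW = n_residues * 110 Da
MW = 313 * 110
MW = 34430 Da

34430 Da


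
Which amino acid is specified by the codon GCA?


Standard genetic code lookup.
Codon GCA -> Ala

Ala


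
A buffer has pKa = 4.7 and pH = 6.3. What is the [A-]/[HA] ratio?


[A-]/[HA] = 10^(pH - pKa)
= 10^(6.3 - 4.7)
= 39.8107

39.8107


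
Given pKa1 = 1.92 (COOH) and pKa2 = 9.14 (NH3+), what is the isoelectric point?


pI = (pKa1 + pKa2) / 2
pI = (1.92 + 9.14) / 2
pI = 5.53

5.53


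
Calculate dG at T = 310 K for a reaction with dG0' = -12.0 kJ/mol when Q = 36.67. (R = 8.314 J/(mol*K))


dG = dG0' + RT * ln(Q) / 1000
dG = -12.0 + 8.314 * 310 * ln(36.67) / 1000
dG = -2.7165 kJ/mol

-2.7165 kJ/mol


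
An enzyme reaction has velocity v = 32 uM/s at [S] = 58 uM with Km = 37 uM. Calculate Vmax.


Vmax = v * (Km + [S]) / [S]
Vmax = 32 * (37 + 58) / 58
Vmax = 52.4138 uM/s

52.4138 uM/s


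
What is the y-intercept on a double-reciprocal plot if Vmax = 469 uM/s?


y-intercept = 1/Vmax
= 1/469
= 0.0021 s/uM

0.0021 s/uM


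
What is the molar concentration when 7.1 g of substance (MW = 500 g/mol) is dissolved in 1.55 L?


C = (mass / MW) / volume
C = (7.1 / 500) / 1.55
C = 0.0092 M

0.0092 M


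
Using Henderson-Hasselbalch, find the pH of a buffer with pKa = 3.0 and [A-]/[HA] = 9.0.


pH = pKa + log10([A-]/[HA])
pH = 3.0 + log10(9.0)
pH = 3.9542

3.9542


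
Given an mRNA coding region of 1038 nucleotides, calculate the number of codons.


codons = nucleotides / 3
codons = 1038 / 3 = 346

346


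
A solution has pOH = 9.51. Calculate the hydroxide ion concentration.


[OH-] = 10^(-pOH)
[OH-] = 10^(-9.51)
[OH-] = 3.090e-10 M

3.090e-10 M


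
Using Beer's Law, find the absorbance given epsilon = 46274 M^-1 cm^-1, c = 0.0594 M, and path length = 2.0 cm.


A = epsilon * c * l
A = 46274 * 0.0594 * 2.0
A = 5497.3512

5497.3512


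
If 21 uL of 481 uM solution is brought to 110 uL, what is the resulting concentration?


C2 = C1 * V1 / V2
C2 = 481 * 21 / 110
C2 = 91.8273 uM

91.8273 uM


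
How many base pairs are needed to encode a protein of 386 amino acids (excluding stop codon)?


Each amino acid = 1 codon = 3 bp
bp = 386 * 3 = 1158 bp

1158 bp


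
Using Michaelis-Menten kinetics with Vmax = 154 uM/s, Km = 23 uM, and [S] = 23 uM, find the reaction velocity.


v = Vmax * [S] / (Km + [S])
v = 154 * 23 / (23 + 23)
v = 77.0 uM/s

77.0 uM/s


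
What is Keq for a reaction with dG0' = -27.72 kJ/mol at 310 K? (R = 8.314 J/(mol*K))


Keq = exp(-dG0 * 1000 / (R * T))
Keq = exp(-(-27.72) * 1000 / (8.314 * 310))
Keq = 46876.6432

46876.6432


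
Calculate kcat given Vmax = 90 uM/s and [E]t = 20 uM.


kcat = Vmax / [E]t
kcat = 90 / 20
kcat = 4.5 s^-1

4.5 s^-1


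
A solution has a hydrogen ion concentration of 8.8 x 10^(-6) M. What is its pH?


pH = -log10([H+])
pH = -log10(8.8 x 10^(-6))
pH = 5.0555

5.0555


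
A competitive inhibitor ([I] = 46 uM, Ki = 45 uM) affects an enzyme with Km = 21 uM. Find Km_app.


Km_app = Km * (1 + [I]/Ki)
Km_app = 21 * (1 + 46/45)
Km_app = 42.4667 uM

42.4667 uM


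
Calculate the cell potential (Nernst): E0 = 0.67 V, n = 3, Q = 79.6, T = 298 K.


E = E0 - (RT/nF) * ln(Q)
E = 0.67 - (8.314 * 298 / (3 * 96485)) * ln(79.6)
E = 0.6325 V

0.6325 V


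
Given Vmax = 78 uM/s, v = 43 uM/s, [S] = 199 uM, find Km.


Km = [S] * (Vmax - v) / v
Km = 199 * (78 - 43) / 43
Km = 161.9767 uM

161.9767 uM


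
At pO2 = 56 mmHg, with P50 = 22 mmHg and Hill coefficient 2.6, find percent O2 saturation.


Y = pO2^n / (P50^n + pO2^n)
Y = 56^2.6 / (22^2.6 + 56^2.6)
Y = 91.9%

91.9%


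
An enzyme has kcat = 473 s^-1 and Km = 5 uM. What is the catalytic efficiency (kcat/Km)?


Catalytic efficiency = kcat / Km
= 473 / 5
= 94.6 uM^-1*s^-1

94.6 uM^-1*s^-1


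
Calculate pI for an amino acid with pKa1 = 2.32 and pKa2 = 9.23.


pI = (pKa1 + pKa2) / 2
pI = (2.32 + 9.23) / 2
pI = 5.775

5.775


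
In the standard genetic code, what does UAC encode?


Standard genetic code lookup.
Codon UAC -> Tyr

Tyr


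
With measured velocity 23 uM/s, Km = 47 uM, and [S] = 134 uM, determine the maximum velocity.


Vmax = v * (Km + [S]) / [S]
Vmax = 23 * (47 + 134) / 134
Vmax = 31.0672 uM/s

31.0672 uM/s


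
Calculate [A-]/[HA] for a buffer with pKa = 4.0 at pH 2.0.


[A-]/[HA] = 10^(pH - pKa)
= 10^(2.0 - 4.0)
= 0.01

0.01


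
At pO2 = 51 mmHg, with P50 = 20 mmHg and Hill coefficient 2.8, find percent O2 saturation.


Y = pO2^n / (P50^n + pO2^n)
Y = 51^2.8 / (20^2.8 + 51^2.8)
Y = 93.22%

93.22%


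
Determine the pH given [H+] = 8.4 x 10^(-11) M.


pH = -log10([H+])
pH = -log10(8.4 x 10^(-11))
pH = 10.0757

10.0757


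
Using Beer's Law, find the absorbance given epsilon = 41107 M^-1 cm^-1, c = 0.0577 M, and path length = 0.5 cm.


A = epsilon * c * l
A = 41107 * 0.0577 * 0.5
A = 1185.937

1185.937


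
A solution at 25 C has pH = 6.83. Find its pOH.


pOH = 14 - pH
pOH = 14 - 6.83
pOH = 7.17

7.17


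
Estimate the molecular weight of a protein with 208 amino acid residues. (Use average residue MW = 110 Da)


MW = n_residues * 110 Da
MW = 208 * 110
MW = 22880 Da

22880 Da


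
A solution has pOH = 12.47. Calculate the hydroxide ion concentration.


[OH-] = 10^(-pOH)
[OH-] = 10^(-12.47)
[OH-] = 3.388e-13 M

3.388e-13 M


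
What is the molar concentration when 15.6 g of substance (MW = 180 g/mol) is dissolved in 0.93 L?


C = (mass / MW) / volume
C = (15.6 / 180) / 0.93
C = 0.0932 M

0.0932 M


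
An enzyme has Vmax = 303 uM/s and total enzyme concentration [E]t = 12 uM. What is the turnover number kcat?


kcat = Vmax / [E]t
kcat = 303 / 12
kcat = 25.25 s^-1

25.25 s^-1


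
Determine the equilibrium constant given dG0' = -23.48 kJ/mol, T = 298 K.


Keq = exp(-dG0 * 1000 / (R * T))
Keq = exp(-(-23.48) * 1000 / (8.314 * 298))
Keq = 13056.2241

13056.2241


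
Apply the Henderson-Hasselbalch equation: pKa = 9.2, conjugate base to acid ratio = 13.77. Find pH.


pH = pKa + log10([A-]/[HA])
pH = 9.2 + log10(13.77)
pH = 10.3389

10.3389


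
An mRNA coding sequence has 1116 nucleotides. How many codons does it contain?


codons = nucleotides / 3
codons = 1116 / 3 = 372

372


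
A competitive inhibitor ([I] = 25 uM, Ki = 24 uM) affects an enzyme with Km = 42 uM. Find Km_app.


Km_app = Km * (1 + [I]/Ki)
Km_app = 42 * (1 + 25/24)
Km_app = 85.75 uM

85.75 uM


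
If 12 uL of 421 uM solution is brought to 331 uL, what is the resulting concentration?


C2 = C1 * V1 / V2
C2 = 421 * 12 / 331
C2 = 15.2628 uM

15.2628 uM


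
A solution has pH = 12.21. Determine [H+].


[H+] = 10^(-pH)
[H+] = 10^(-12.21)
[H+] = 6.166e-13 M

6.166e-13 M


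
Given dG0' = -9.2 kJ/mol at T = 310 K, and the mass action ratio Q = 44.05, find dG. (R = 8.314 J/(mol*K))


dG = dG0' + RT * ln(Q) / 1000
dG = -9.2 + 8.314 * 310 * ln(44.05) / 1000
dG = 0.5561 kJ/mol

0.5561 kJ/mol


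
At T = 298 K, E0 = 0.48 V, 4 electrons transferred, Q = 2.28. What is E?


E = E0 - (RT/nF) * ln(Q)
E = 0.48 - (8.314 * 298 / (4 * 96485)) * ln(2.28)
E = 0.4747 V

0.4747 V


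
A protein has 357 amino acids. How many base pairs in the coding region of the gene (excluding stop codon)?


Each amino acid = 1 codon = 3 bp
bp = 357 * 3 = 1071 bp

1071 bp


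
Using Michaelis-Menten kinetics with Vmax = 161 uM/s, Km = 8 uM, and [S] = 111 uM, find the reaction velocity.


v = Vmax * [S] / (Km + [S])
v = 161 * 111 / (8 + 111)
v = 150.1765 uM/s

150.1765 uM/s


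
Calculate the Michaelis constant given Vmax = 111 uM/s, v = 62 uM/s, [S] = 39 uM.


Km = [S] * (Vmax - v) / v
Km = 39 * (111 - 62) / 62
Km = 30.8226 uM

30.8226 uM


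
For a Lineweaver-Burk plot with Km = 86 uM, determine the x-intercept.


x-intercept = -1/Km
= -1/86
= -0.0116 1/uM

-0.0116 1/uM


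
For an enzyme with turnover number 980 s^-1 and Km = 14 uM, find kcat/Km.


Catalytic efficiency = kcat / Km
= 980 / 14
= 70.0 uM^-1*s^-1

70.0 uM^-1*s^-1


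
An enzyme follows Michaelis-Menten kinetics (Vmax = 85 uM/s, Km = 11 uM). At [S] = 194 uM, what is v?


v = Vmax * [S] / (Km + [S])
v = 85 * 194 / (11 + 194)
v = 80.439 uM/s

80.439 uM/s


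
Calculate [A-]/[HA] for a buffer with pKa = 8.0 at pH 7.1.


[A-]/[HA] = 10^(pH - pKa)
= 10^(7.1 - 8.0)
= 0.1259

0.1259


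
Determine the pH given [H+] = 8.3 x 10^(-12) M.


pH = -log10([H+])
pH = -log10(8.3 x 10^(-12))
pH = 11.0809

11.0809


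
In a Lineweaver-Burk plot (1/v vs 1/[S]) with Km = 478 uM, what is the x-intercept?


x-intercept = -1/Km
= -1/478
= -0.0021 1/uM

-0.0021 1/uM


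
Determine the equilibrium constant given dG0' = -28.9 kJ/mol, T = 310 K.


Keq = exp(-dG0 * 1000 / (R * T))
Keq = exp(-(-28.9) * 1000 / (8.314 * 310))
Keq = 74095.5824

74095.5824


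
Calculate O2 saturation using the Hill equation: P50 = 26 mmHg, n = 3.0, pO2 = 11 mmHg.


Y = pO2^n / (P50^n + pO2^n)
Y = 11^3.0 / (26^3.0 + 11^3.0)
Y = 7.04%

7.04%


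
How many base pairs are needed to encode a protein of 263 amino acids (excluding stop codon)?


Each amino acid = 1 codon = 3 bp
bp = 263 * 3 = 789 bp

789 bp


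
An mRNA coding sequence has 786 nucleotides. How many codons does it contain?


codons = nucleotides / 3
codons = 786 / 3 = 262

262


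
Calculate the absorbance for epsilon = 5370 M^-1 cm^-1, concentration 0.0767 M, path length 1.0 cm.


A = epsilon * c * l
A = 5370 * 0.0767 * 1.0
A = 411.879

411.879


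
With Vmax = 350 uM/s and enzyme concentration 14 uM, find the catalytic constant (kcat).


kcat = Vmax / [E]t
kcat = 350 / 14
kcat = 25.0 s^-1

25.0 s^-1


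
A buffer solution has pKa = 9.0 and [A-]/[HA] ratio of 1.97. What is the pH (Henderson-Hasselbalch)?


pH = pKa + log10([A-]/[HA])
pH = 9.0 + log10(1.97)
pH = 9.2945

9.2945


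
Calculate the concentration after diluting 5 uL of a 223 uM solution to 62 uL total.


C2 = C1 * V1 / V2
C2 = 223 * 5 / 62
C2 = 17.9839 uM

17.9839 uM


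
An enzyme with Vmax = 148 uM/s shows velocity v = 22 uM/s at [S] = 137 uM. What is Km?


Km = [S] * (Vmax - v) / v
Km = 137 * (148 - 22) / 22
Km = 784.6364 uM

784.6364 uM


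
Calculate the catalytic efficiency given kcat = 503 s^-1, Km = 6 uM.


Catalytic efficiency = kcat / Km
= 503 / 6
= 83.8333 uM^-1*s^-1

83.8333 uM^-1*s^-1


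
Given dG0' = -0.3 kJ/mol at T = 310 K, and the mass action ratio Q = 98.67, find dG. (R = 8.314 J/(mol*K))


dG = dG0' + RT * ln(Q) / 1000
dG = -0.3 + 8.314 * 310 * ln(98.67) / 1000
dG = 11.5346 kJ/mol

11.5346 kJ/mol


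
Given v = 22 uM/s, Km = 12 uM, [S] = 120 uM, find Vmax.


Vmax = v * (Km + [S]) / [S]
Vmax = 22 * (12 + 120) / 120
Vmax = 24.2 uM/s

24.2 uM/s


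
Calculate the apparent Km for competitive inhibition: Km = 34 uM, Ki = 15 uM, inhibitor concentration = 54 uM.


Km_app = Km * (1 + [I]/Ki)
Km_app = 34 * (1 + 54/15)
Km_app = 156.4 uM

156.4 uM


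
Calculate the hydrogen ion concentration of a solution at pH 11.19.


[H+] = 10^(-pH)
[H+] = 10^(-11.19)
[H+] = 6.457e-12 M

6.457e-12 M


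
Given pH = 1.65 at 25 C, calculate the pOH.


pOH = 14 - pH
pOH = 14 - 1.65
pOH = 12.35

12.35


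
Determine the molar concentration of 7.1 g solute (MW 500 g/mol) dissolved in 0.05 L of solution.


C = (mass / MW) / volume
C = (7.1 / 500) / 0.05
C = 0.284 M

0.284 M


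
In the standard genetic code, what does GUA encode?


Standard genetic code lookup.
Codon GUA -> Val

Val


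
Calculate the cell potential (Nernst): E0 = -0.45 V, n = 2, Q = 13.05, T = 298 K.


E = E0 - (RT/nF) * ln(Q)
E = -0.45 - (8.314 * 298 / (2 * 96485)) * ln(13.05)
E = -0.483 V

-0.483 V


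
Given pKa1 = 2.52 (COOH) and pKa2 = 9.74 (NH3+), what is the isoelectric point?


pI = (pKa1 + pKa2) / 2
pI = (2.52 + 9.74) / 2
pI = 6.13

6.13


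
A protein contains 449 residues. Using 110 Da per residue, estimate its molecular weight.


MW = n_residues * 110 Da
MW = 449 * 110
MW = 49390 Da

49390 Da


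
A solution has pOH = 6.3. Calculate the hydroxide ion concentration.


[OH-] = 10^(-pOH)
[OH-] = 10^(-6.3)
[OH-] = 5.012e-07 M

5.012e-07 M


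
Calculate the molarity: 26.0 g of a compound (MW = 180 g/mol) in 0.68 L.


C = (mass / MW) / volume
C = (26.0 / 180) / 0.68
C = 0.2124 M

0.2124 M


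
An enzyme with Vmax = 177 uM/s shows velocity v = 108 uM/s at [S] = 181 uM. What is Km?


Km = [S] * (Vmax - v) / v
Km = 181 * (177 - 108) / 108
Km = 115.6389 uM

115.6389 uM


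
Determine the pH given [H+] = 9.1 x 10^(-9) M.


pH = -log10([H+])
pH = -log10(9.1 x 10^(-9))
pH = 8.041

8.041


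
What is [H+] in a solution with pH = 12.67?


[H+] = 10^(-pH)
[H+] = 10^(-12.67)
[H+] = 2.138e-13 M

2.138e-13 M


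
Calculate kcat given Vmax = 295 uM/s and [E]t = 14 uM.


kcat = Vmax / [E]t
kcat = 295 / 14
kcat = 21.0714 s^-1

21.0714 s^-1


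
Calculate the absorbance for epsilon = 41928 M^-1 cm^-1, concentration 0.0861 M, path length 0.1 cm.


A = epsilon * c * l
A = 41928 * 0.0861 * 0.1
A = 361.0001

361.0001


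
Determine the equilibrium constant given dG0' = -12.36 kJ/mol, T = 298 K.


Keq = exp(-dG0 * 1000 / (R * T))
Keq = exp(-(-12.36) * 1000 / (8.314 * 298))
Keq = 146.7536

146.7536


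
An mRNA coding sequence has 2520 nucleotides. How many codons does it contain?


codons = nucleotides / 3
codons = 2520 / 3 = 840

840


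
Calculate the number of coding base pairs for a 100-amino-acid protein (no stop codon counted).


Each amino acid = 1 codon = 3 bp
bp = 100 * 3 = 300 bp

300 bp


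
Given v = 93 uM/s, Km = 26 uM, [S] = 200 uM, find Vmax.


Vmax = v * (Km + [S]) / [S]
Vmax = 93 * (26 + 200) / 200
Vmax = 105.09 uM/s

105.09 uM/s


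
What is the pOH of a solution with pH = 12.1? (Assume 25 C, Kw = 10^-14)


pOH = 14 - pH
pOH = 14 - 12.1
pOH = 1.9

1.9


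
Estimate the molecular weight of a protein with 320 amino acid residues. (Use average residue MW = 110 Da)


MW = n_residues * 110 Da
MW = 320 * 110
MW = 35200 Da

35200 Da


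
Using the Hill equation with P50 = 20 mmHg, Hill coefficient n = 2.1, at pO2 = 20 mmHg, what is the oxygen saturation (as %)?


Y = pO2^n / (P50^n + pO2^n)
Y = 20^2.1 / (20^2.1 + 20^2.1)
Y = 50.0%

50.0%


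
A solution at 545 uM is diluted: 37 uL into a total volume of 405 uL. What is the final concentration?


C2 = C1 * V1 / V2
C2 = 545 * 37 / 405
C2 = 49.7901 uM

49.7901 uM


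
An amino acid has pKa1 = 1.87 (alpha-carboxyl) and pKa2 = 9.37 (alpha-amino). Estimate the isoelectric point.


pI = (pKa1 + pKa2) / 2
pI = (1.87 + 9.37) / 2
pI = 5.62

5.62


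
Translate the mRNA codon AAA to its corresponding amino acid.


Standard genetic code lookup.
Codon AAA -> Lys

Lys


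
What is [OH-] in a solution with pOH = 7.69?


[OH-] = 10^(-pOH)
[OH-] = 10^(-7.69)
[OH-] = 2.042e-08 M

2.042e-08 M


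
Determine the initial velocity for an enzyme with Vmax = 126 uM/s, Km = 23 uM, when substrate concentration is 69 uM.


v = Vmax * [S] / (Km + [S])
v = 126 * 69 / (23 + 69)
v = 94.5 uM/s

94.5 uM/s


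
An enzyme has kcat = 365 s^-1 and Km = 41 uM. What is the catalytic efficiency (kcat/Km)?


Catalytic efficiency = kcat / Km
= 365 / 41
= 8.9024 uM^-1*s^-1

8.9024 uM^-1*s^-1


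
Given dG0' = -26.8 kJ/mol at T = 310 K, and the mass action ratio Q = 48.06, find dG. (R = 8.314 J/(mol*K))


dG = dG0' + RT * ln(Q) / 1000
dG = -26.8 + 8.314 * 310 * ln(48.06) / 1000
dG = -16.8194 kJ/mol

-16.8194 kJ/mol


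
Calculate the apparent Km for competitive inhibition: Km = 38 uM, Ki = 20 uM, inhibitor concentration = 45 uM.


Km_app = Km * (1 + [I]/Ki)
Km_app = 38 * (1 + 45/20)
Km_app = 123.5 uM

123.5 uM


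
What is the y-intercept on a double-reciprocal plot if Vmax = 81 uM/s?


y-intercept = 1/Vmax
= 1/81
= 0.0123 s/uM

0.0123 s/uM


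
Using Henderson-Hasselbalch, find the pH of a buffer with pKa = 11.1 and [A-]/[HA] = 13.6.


pH = pKa + log10([A-]/[HA])
pH = 11.1 + log10(13.6)
pH = 12.2335

12.2335


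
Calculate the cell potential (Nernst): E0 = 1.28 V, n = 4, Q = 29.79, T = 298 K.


E = E0 - (RT/nF) * ln(Q)
E = 1.28 - (8.314 * 298 / (4 * 96485)) * ln(29.79)
E = 1.2582 V

1.2582 V


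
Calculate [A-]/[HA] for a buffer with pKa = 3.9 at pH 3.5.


[A-]/[HA] = 10^(pH - pKa)
= 10^(3.5 - 3.9)
= 0.3981

0.3981


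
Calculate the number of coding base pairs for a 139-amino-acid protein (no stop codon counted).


Each amino acid = 1 codon = 3 bp
bp = 139 * 3 = 417 bp

417 bp


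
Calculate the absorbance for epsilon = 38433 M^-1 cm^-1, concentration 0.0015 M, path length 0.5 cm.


A = epsilon * c * l
A = 38433 * 0.0015 * 0.5
A = 28.8248

28.8248


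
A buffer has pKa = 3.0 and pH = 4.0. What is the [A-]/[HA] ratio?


[A-]/[HA] = 10^(pH - pKa)
= 10^(4.0 - 3.0)
= 10.0

10.0


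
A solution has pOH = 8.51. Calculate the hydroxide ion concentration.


[OH-] = 10^(-pOH)
[OH-] = 10^(-8.51)
[OH-] = 3.090e-09 M

3.090e-09 M


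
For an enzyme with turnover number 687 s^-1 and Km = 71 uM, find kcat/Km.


Catalytic efficiency = kcat / Km
= 687 / 71
= 9.6761 uM^-1*s^-1

9.6761 uM^-1*s^-1


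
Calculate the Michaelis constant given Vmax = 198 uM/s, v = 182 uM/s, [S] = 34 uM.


Km = [S] * (Vmax - v) / v
Km = 34 * (198 - 182) / 182
Km = 2.989 uM

2.989 uM


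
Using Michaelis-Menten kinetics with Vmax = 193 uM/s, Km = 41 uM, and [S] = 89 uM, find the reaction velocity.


v = Vmax * [S] / (Km + [S])
v = 193 * 89 / (41 + 89)
v = 132.1308 uM/s

132.1308 uM/s


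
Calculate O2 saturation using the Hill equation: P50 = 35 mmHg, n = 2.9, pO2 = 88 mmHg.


Y = pO2^n / (P50^n + pO2^n)
Y = 88^2.9 / (35^2.9 + 88^2.9)
Y = 93.55%

93.55%


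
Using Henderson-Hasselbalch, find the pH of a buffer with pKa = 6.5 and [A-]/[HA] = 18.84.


pH = pKa + log10([A-]/[HA])
pH = 6.5 + log10(18.84)
pH = 7.7751

7.7751


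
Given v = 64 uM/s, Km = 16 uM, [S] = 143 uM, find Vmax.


Vmax = v * (Km + [S]) / [S]
Vmax = 64 * (16 + 143) / 143
Vmax = 71.1608 uM/s

71.1608 uM/s


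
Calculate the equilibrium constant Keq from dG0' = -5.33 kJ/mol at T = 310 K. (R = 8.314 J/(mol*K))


Keq = exp(-dG0 * 1000 / (R * T))
Keq = exp(-(-5.33) * 1000 / (8.314 * 310))
Keq = 7.9092

7.9092


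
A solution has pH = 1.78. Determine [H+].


[H+] = 10^(-pH)
[H+] = 10^(-1.78)
[H+] = 0.0166 M

0.0166 M


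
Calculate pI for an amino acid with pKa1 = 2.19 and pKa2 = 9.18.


pI = (pKa1 + pKa2) / 2
pI = (2.19 + 9.18) / 2
pI = 5.685

5.685


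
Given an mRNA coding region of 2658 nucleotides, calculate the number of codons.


codons = nucleotides / 3
codons = 2658 / 3 = 886

886


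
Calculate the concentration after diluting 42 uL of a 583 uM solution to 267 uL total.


C2 = C1 * V1 / V2
C2 = 583 * 42 / 267
C2 = 91.7079 uM

91.7079 uM


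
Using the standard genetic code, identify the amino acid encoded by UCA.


Standard genetic code lookup.
Codon UCA -> Ser

Ser


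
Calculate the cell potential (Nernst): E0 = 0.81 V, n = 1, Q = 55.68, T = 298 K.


E = E0 - (RT/nF) * ln(Q)
E = 0.81 - (8.314 * 298 / (1 * 96485)) * ln(55.68)
E = 0.7068 V

0.7068 V


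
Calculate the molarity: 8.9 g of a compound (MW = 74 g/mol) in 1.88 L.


C = (mass / MW) / volume
C = (8.9 / 74) / 1.88
C = 0.064 M

0.064 M


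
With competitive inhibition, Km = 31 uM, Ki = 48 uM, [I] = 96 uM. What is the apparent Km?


Km_app = Km * (1 + [I]/Ki)
Km_app = 31 * (1 + 96/48)
Km_app = 93.0 uM

93.0 uM


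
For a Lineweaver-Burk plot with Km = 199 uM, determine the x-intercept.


x-intercept = -1/Km
= -1/199
= -0.005 1/uM

-0.005 1/uM


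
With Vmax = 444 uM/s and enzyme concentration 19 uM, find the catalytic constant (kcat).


kcat = Vmax / [E]t
kcat = 444 / 19
kcat = 23.3684 s^-1

23.3684 s^-1


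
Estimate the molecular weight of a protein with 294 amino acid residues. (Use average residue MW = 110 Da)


MW = n_residues * 110 Da
MW = 294 * 110
MW = 32340 Da

32340 Da


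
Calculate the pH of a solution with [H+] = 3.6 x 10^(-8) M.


pH = -log10([H+])
pH = -log10(3.6 x 10^(-8))
pH = 7.4437

7.4437


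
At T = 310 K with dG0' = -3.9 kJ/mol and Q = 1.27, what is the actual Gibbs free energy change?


dG = dG0' + RT * ln(Q) / 1000
dG = -3.9 + 8.314 * 310 * ln(1.27) / 1000
dG = -3.284 kJ/mol

-3.284 kJ/mol


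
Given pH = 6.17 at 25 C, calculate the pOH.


pOH = 14 - pH
pOH = 14 - 6.17
pOH = 7.83

7.83


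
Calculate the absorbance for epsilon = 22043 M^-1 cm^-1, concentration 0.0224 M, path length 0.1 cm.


A = epsilon * c * l
A = 22043 * 0.0224 * 0.1
A = 49.3763

49.3763


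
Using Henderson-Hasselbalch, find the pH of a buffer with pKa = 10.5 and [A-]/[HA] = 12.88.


pH = pKa + log10([A-]/[HA])
pH = 10.5 + log10(12.88)
pH = 11.6099

11.6099


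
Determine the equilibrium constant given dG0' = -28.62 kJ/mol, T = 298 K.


Keq = exp(-dG0 * 1000 / (R * T))
Keq = exp(-(-28.62) * 1000 / (8.314 * 298))
Keq = 103946.5393

103946.5393


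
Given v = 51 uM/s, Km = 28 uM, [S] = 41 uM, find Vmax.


Vmax = v * (Km + [S]) / [S]
Vmax = 51 * (28 + 41) / 41
Vmax = 85.8293 uM/s

85.8293 uM/s


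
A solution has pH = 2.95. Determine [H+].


[H+] = 10^(-pH)
[H+] = 10^(-2.95)
[H+] = 0.0011 M

0.0011 M


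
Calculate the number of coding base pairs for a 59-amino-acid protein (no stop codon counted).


Each amino acid = 1 codon = 3 bp
bp = 59 * 3 = 177 bp

177 bp


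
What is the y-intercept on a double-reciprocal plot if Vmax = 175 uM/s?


y-intercept = 1/Vmax
= 1/175
= 0.0057 s/uM

0.0057 s/uM


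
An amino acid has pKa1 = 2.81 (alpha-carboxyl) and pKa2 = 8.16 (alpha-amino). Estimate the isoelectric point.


pI = (pKa1 + pKa2) / 2
pI = (2.81 + 8.16) / 2
pI = 5.485

5.485


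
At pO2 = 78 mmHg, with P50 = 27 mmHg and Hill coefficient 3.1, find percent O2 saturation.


Y = pO2^n / (P50^n + pO2^n)
Y = 78^3.1 / (27^3.1 + 78^3.1)
Y = 96.4%

96.4%


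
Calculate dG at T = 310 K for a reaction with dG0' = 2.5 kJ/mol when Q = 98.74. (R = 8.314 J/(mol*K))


dG = dG0' + RT * ln(Q) / 1000
dG = 2.5 + 8.314 * 310 * ln(98.74) / 1000
dG = 14.3364 kJ/mol

14.3364 kJ/mol


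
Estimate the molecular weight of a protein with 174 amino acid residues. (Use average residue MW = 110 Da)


MW = n_residues * 110 Da
MW = 174 * 110
MW = 19140 Da

19140 Da


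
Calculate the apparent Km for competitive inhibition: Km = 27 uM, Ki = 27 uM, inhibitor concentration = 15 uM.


Km_app = Km * (1 + [I]/Ki)
Km_app = 27 * (1 + 15/27)
Km_app = 42.0 uM

42.0 uM


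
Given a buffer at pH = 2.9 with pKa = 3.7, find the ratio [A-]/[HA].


[A-]/[HA] = 10^(pH - pKa)
= 10^(2.9 - 3.7)
= 0.1585

0.1585


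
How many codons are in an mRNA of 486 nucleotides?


codons = nucleotides / 3
codons = 486 / 3 = 162

162


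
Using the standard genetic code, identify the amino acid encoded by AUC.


Standard genetic code lookup.
Codon AUC -> Ile

Ile


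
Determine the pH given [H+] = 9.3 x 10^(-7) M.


pH = -log10([H+])
pH = -log10(9.3 x 10^(-7))
pH = 6.0315

6.0315


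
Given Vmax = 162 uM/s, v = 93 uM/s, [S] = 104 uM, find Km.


Km = [S] * (Vmax - v) / v
Km = 104 * (162 - 93) / 93
Km = 77.1613 uM

77.1613 uM


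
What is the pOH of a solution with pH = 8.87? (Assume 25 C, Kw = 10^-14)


pOH = 14 - pH
pOH = 14 - 8.87
pOH = 5.13

5.13


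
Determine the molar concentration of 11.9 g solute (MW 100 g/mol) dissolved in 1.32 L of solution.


C = (mass / MW) / volume
C = (11.9 / 100) / 1.32
C = 0.0902 M

0.0902 M


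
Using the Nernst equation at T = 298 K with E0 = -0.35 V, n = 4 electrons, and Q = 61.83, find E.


E = E0 - (RT/nF) * ln(Q)
E = -0.35 - (8.314 * 298 / (4 * 96485)) * ln(61.83)
E = -0.3765 V

-0.3765 V


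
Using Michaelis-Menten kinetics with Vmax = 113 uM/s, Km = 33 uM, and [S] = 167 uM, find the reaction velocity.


v = Vmax * [S] / (Km + [S])
v = 113 * 167 / (33 + 167)
v = 94.355 uM/s

94.355 uM/s


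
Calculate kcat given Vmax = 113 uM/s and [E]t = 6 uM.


kcat = Vmax / [E]t
kcat = 113 / 6
kcat = 18.8333 s^-1

18.8333 s^-1


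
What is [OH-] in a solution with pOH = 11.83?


[OH-] = 10^(-pOH)
[OH-] = 10^(-11.83)
[OH-] = 1.479e-12 M

1.479e-12 M


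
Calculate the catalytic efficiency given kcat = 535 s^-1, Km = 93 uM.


Catalytic efficiency = kcat / Km
= 535 / 93
= 5.7527 uM^-1*s^-1

5.7527 uM^-1*s^-1


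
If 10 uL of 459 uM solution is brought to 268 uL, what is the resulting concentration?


C2 = C1 * V1 / V2
C2 = 459 * 10 / 268
C2 = 17.1269 uM

17.1269 uM


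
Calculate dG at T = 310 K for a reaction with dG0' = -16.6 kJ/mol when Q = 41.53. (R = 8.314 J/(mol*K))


dG = dG0' + RT * ln(Q) / 1000
dG = -16.6 + 8.314 * 310 * ln(41.53) / 1000
dG = -6.9958 kJ/mol

-6.9958 kJ/mol


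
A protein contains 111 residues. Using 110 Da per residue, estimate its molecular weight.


MW = n_residues * 110 Da
MW = 111 * 110
MW = 12210 Da

12210 Da


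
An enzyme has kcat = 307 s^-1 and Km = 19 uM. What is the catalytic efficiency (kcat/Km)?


Catalytic efficiency = kcat / Km
= 307 / 19
= 16.1579 uM^-1*s^-1

16.1579 uM^-1*s^-1


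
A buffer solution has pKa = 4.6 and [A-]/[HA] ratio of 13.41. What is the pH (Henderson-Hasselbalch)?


pH = pKa + log10([A-]/[HA])
pH = 4.6 + log10(13.41)
pH = 5.7274

5.7274


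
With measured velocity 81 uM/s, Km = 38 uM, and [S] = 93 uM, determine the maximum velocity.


Vmax = v * (Km + [S]) / [S]
Vmax = 81 * (38 + 93) / 93
Vmax = 114.0968 uM/s

114.0968 uM/s


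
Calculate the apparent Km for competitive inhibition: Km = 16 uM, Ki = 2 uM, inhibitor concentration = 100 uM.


Km_app = Km * (1 + [I]/Ki)
Km_app = 16 * (1 + 100/2)
Km_app = 816.0 uM

816.0 uM


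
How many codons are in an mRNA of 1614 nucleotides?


codons = nucleotides / 3
codons = 1614 / 3 = 538

538


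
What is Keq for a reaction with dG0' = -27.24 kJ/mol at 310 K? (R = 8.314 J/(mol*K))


Keq = exp(-dG0 * 1000 / (R * T))
Keq = exp(-(-27.24) * 1000 / (8.314 * 310))
Keq = 38911.1567

38911.1567


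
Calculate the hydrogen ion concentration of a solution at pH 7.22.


[H+] = 10^(-pH)
[H+] = 10^(-7.22)
[H+] = 6.026e-08 M

6.026e-08 M


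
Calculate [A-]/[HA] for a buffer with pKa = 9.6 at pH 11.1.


[A-]/[HA] = 10^(pH - pKa)
= 10^(11.1 - 9.6)
= 31.6228

31.6228


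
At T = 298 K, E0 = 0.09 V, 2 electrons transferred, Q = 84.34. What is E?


E = E0 - (RT/nF) * ln(Q)
E = 0.09 - (8.314 * 298 / (2 * 96485)) * ln(84.34)
E = 0.0331 V

0.0331 V


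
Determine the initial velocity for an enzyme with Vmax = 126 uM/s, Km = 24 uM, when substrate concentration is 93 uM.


v = Vmax * [S] / (Km + [S])
v = 126 * 93 / (24 + 93)
v = 100.1538 uM/s

100.1538 uM/s


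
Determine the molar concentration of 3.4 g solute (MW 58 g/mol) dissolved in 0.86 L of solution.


C = (mass / MW) / volume
C = (3.4 / 58) / 0.86
C = 0.0682 M

0.0682 M


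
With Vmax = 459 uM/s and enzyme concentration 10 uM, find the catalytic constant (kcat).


kcat = Vmax / [E]t
kcat = 459 / 10
kcat = 45.9 s^-1

45.9 s^-1


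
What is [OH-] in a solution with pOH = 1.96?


[OH-] = 10^(-pOH)
[OH-] = 10^(-1.96)
[OH-] = 0.011 M

0.011 M


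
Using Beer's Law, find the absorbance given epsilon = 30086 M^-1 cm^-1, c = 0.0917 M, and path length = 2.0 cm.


A = epsilon * c * l
A = 30086 * 0.0917 * 2.0
A = 5517.7724

5517.7724


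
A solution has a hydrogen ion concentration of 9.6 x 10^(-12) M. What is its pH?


pH = -log10([H+])
pH = -log10(9.6 x 10^(-12))
pH = 11.0177

11.0177


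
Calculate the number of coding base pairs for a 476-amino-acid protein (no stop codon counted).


Each amino acid = 1 codon = 3 bp
bp = 476 * 3 = 1428 bp

1428 bp


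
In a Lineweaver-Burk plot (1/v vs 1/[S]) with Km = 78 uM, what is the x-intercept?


x-intercept = -1/Km
= -1/78
= -0.0128 1/uM

-0.0128 1/uM


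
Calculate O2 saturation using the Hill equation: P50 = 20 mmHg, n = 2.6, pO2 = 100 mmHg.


Y = pO2^n / (P50^n + pO2^n)
Y = 100^2.6 / (20^2.6 + 100^2.6)
Y = 98.5%

98.5%


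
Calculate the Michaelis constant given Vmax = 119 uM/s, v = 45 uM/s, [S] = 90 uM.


Km = [S] * (Vmax - v) / v
Km = 90 * (119 - 45) / 45
Km = 148.0 uM

148.0 uM


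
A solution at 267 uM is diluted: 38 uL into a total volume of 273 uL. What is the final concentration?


C2 = C1 * V1 / V2
C2 = 267 * 38 / 273
C2 = 37.1648 uM

37.1648 uM


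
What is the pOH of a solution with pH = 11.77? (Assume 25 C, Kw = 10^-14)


pOH = 14 - pH
pOH = 14 - 11.77
pOH = 2.23

2.23


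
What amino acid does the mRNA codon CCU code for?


Standard genetic code lookup.
Codon CCU -> Pro

Pro


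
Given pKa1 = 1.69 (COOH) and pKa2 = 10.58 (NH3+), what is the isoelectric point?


pI = (pKa1 + pKa2) / 2
pI = (1.69 + 10.58) / 2
pI = 6.135

6.135


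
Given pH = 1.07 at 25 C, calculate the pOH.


pOH = 14 - pH
pOH = 14 - 1.07
pOH = 12.93

12.93


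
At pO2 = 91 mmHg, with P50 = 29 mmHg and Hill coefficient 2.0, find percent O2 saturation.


Y = pO2^n / (P50^n + pO2^n)
Y = 91^2.0 / (29^2.0 + 91^2.0)
Y = 90.78%

90.78%


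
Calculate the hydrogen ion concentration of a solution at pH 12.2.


[H+] = 10^(-pH)
[H+] = 10^(-12.2)
[H+] = 6.310e-13 M

6.310e-13 M


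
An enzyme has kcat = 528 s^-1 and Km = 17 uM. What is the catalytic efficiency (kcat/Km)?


Catalytic efficiency = kcat / Km
= 528 / 17
= 31.0588 uM^-1*s^-1

31.0588 uM^-1*s^-1


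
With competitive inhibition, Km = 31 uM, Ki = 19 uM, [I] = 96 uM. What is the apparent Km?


Km_app = Km * (1 + [I]/Ki)
Km_app = 31 * (1 + 96/19)
Km_app = 187.6316 uM

187.6316 uM


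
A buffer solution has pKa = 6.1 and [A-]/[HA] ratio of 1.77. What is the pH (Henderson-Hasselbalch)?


pH = pKa + log10([A-]/[HA])
pH = 6.1 + log10(1.77)
pH = 6.348

6.348


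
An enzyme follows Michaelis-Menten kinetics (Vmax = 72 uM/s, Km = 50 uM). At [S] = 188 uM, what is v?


v = Vmax * [S] / (Km + [S])
v = 72 * 188 / (50 + 188)
v = 56.8739 uM/s

56.8739 uM/s


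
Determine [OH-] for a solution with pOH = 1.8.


[OH-] = 10^(-pOH)
[OH-] = 10^(-1.8)
[OH-] = 0.0158 M

0.0158 M


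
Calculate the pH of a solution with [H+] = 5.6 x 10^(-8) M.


pH = -log10([H+])
pH = -log10(5.6 x 10^(-8))
pH = 7.2518

7.2518


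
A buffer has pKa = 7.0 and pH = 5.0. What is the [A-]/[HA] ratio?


[A-]/[HA] = 10^(pH - pKa)
= 10^(5.0 - 7.0)
= 0.01

0.01


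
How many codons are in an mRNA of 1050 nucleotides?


codons = nucleotides / 3
codons = 1050 / 3 = 350

350


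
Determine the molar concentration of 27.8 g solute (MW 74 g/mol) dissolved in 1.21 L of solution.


C = (mass / MW) / volume
C = (27.8 / 74) / 1.21
C = 0.3105 M

0.3105 M


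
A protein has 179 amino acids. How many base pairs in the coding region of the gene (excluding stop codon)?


Each amino acid = 1 codon = 3 bp
bp = 179 * 3 = 537 bp

537 bp


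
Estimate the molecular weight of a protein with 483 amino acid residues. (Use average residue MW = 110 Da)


MW = n_residues * 110 Da
MW = 483 * 110
MW = 53130 Da

53130 Da


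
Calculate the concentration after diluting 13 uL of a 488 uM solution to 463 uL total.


C2 = C1 * V1 / V2
C2 = 488 * 13 / 463
C2 = 13.7019 uM

13.7019 uM


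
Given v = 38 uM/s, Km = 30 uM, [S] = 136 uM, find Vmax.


Vmax = v * (Km + [S]) / [S]
Vmax = 38 * (30 + 136) / 136
Vmax = 46.3824 uM/s

46.3824 uM/s


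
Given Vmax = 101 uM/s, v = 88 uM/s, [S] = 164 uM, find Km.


Km = [S] * (Vmax - v) / v
Km = 164 * (101 - 88) / 88
Km = 24.2273 uM

24.2273 uM


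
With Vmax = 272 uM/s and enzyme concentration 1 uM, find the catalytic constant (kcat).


kcat = Vmax / [E]t
kcat = 272 / 1
kcat = 272.0 s^-1

272.0 s^-1


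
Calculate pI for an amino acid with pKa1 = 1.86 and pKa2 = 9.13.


pI = (pKa1 + pKa2) / 2
pI = (1.86 + 9.13) / 2
pI = 5.495

5.495


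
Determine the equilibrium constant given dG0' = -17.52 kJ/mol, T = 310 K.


Keq = exp(-dG0 * 1000 / (R * T))
Keq = exp(-(-17.52) * 1000 / (8.314 * 310))
Keq = 895.7901

895.7901


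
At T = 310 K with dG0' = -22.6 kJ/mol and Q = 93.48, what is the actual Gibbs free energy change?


dG = dG0' + RT * ln(Q) / 1000
dG = -22.6 + 8.314 * 310 * ln(93.48) / 1000
dG = -10.9047 kJ/mol

-10.9047 kJ/mol


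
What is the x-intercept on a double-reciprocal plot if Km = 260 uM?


x-intercept = -1/Km
= -1/260
= -0.0038 1/uM

-0.0038 1/uM


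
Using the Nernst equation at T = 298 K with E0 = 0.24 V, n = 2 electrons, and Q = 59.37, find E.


E = E0 - (RT/nF) * ln(Q)
E = 0.24 - (8.314 * 298 / (2 * 96485)) * ln(59.37)
E = 0.1876 V

0.1876 V


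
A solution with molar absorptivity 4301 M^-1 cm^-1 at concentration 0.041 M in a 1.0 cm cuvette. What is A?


A = epsilon * c * l
A = 4301 * 0.041 * 1.0
A = 176.341

176.341


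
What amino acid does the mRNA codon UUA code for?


Standard genetic code lookup.
Codon UUA -> Leu

Leu


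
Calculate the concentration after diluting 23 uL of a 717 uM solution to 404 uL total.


C2 = C1 * V1 / V2
C2 = 717 * 23 / 404
C2 = 40.8193 uM

40.8193 uM


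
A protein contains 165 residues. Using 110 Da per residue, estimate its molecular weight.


MW = n_residues * 110 Da
MW = 165 * 110
MW = 18150 Da

18150 Da


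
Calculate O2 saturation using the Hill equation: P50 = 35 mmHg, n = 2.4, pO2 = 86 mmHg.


Y = pO2^n / (P50^n + pO2^n)
Y = 86^2.4 / (35^2.4 + 86^2.4)
Y = 89.64%

89.64%


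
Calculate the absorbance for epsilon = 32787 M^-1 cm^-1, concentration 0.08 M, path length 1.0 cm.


A = epsilon * c * l
A = 32787 * 0.08 * 1.0
A = 2622.96

2622.96


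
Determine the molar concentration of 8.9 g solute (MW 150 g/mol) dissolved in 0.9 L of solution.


C = (mass / MW) / volume
C = (8.9 / 150) / 0.9
C = 0.0659 M

0.0659 M


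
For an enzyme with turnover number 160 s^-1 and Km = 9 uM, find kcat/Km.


Catalytic efficiency = kcat / Km
= 160 / 9
= 17.7778 uM^-1*s^-1

17.7778 uM^-1*s^-1


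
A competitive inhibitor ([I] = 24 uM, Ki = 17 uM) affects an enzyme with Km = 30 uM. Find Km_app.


Km_app = Km * (1 + [I]/Ki)
Km_app = 30 * (1 + 24/17)
Km_app = 72.3529 uM

72.3529 uM


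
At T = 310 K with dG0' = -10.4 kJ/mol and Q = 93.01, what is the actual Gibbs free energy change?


dG = dG0' + RT * ln(Q) / 1000
dG = -10.4 + 8.314 * 310 * ln(93.01) / 1000
dG = 1.2823 kJ/mol

1.2823 kJ/mol


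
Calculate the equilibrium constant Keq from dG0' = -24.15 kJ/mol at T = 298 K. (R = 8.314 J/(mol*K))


Keq = exp(-dG0 * 1000 / (R * T))
Keq = exp(-(-24.15) * 1000 / (8.314 * 298))
Keq = 17110.4778

17110.4778


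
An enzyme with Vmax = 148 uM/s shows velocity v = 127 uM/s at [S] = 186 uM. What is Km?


Km = [S] * (Vmax - v) / v
Km = 186 * (148 - 127) / 127
Km = 30.7559 uM

30.7559 uM


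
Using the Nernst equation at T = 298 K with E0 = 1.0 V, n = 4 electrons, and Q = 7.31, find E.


E = E0 - (RT/nF) * ln(Q)
E = 1.0 - (8.314 * 298 / (4 * 96485)) * ln(7.31)
E = 0.9872 V

0.9872 V


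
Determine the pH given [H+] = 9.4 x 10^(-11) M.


pH = -log10([H+])
pH = -log10(9.4 x 10^(-11))
pH = 10.0269

10.0269


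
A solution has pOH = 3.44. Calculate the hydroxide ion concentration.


[OH-] = 10^(-pOH)
[OH-] = 10^(-3.44)
[OH-] = 3.631e-04 M

3.631e-04 M


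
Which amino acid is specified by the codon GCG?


Standard genetic code lookup.
Codon GCG -> Ala

Ala


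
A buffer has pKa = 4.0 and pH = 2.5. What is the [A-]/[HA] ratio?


[A-]/[HA] = 10^(pH - pKa)
= 10^(2.5 - 4.0)
= 0.0316

0.0316


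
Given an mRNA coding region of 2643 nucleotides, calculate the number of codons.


codons = nucleotides / 3
codons = 2643 / 3 = 881

881


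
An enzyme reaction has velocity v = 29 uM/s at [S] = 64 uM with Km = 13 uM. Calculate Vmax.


Vmax = v * (Km + [S]) / [S]
Vmax = 29 * (13 + 64) / 64
Vmax = 34.8906 uM/s

34.8906 uM/s


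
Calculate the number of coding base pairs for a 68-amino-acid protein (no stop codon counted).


Each amino acid = 1 codon = 3 bp
bp = 68 * 3 = 204 bp

204 bp


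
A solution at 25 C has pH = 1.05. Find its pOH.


pOH = 14 - pH
pOH = 14 - 1.05
pOH = 12.95

12.95


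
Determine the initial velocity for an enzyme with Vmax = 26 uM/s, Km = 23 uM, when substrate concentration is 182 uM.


v = Vmax * [S] / (Km + [S])
v = 26 * 182 / (23 + 182)
v = 23.0829 uM/s

23.0829 uM/s


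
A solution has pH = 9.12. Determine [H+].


[H+] = 10^(-pH)
[H+] = 10^(-9.12)
[H+] = 7.586e-10 M

7.586e-10 M


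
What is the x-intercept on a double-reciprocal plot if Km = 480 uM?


x-intercept = -1/Km
= -1/480
= -0.0021 1/uM

-0.0021 1/uM


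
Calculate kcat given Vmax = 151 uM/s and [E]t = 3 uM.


kcat = Vmax / [E]t
kcat = 151 / 3
kcat = 50.3333 s^-1

50.3333 s^-1


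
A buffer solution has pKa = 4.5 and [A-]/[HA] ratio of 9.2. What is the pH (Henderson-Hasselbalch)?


pH = pKa + log10([A-]/[HA])
pH = 4.5 + log10(9.2)
pH = 5.4638

5.4638


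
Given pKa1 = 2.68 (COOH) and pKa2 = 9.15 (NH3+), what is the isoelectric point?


pI = (pKa1 + pKa2) / 2
pI = (2.68 + 9.15) / 2
pI = 5.915

5.915


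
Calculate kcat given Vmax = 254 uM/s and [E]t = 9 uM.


kcat = Vmax / [E]t
kcat = 254 / 9
kcat = 28.2222 s^-1

28.2222 s^-1


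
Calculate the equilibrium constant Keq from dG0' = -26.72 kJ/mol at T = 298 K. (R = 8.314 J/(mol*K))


Keq = exp(-dG0 * 1000 / (R * T))
Keq = exp(-(-26.72) * 1000 / (8.314 * 298))
Keq = 48279.01

48279.01


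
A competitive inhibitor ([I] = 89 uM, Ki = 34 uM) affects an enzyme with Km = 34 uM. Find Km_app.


Km_app = Km * (1 + [I]/Ki)
Km_app = 34 * (1 + 89/34)
Km_app = 123.0 uM

123.0 uM


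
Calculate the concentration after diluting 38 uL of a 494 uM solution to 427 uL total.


C2 = C1 * V1 / V2
C2 = 494 * 38 / 427
C2 = 43.9625 uM

43.9625 uM


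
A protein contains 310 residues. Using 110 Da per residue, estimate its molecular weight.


MW = n_residues * 110 Da
MW = 310 * 110
MW = 34100 Da

34100 Da
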